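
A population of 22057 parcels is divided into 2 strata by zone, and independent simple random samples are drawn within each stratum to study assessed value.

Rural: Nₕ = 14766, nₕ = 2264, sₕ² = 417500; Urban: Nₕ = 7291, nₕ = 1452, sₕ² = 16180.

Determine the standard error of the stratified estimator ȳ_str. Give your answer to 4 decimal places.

Var(ȳ_str) = Σₕ Wₕ²(1 − fₕ)sₕ²/nₕ with Wₕ = Nₕ/N, N = 22057.
Rural: Wₕ = 0.66944734; term = 0.66944734²·(1 − 0.15332521)·417500/2264 = 69.972845.
Urban: Wₕ = 0.33055266; term = 0.33055266²·(1 − 0.19914964)·16180/1452 = 0.97508974.
Sum = 70.947935.
SE = √(70.947935) = 8.4231.

8.4231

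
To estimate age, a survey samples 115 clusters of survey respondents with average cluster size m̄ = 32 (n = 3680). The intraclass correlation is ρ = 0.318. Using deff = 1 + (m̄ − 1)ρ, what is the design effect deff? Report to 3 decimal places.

deff = 1 + (32 − 1)·0.318 = 1 + 9.858 = 10.858.

10.858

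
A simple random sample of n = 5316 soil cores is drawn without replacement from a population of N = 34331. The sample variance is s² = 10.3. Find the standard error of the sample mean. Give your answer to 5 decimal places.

0.04047

Under SRS without replacement, Var(ȳ) = (1 − f)·s²/n with f = n/N = 5316/34331 = 0.15484547.
Var(ȳ) = (1 − 0.15484547)·10.3/5316 = 0.84515453·0.001937547 = 0.0016375266.
SE(ȳ) = √(0.0016375266) = 0.04047.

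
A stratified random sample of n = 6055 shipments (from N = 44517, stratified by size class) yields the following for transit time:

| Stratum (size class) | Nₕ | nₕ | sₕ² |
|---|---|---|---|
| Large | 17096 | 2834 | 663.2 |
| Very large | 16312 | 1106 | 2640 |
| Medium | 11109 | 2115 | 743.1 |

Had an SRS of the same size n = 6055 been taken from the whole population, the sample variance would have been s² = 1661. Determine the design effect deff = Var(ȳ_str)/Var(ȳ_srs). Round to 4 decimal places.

Var(ȳ_str) = Σ Wₕ²(1−fₕ)sₕ²/nₕ with Wₕ = Nₕ/44517:
  Large: (17096/44517)²·(1−2834/17096)·663.2/2834 = 0.028791735
  Very large: (16312/44517)²·(1−1106/16312)·2640/1106 = 0.29875778
  Medium: (11109/44517)²·(1−2115/11109)·743.1/2115 = 0.01771385
  → Var(ȳ_str) = 0.34526337.
Var(ȳ_srs) = (1 − 6055/44517)·1661/6055 = 0.23700716.
deff = 0.34526337 / 0.23700716 = 1.4568.

1.4568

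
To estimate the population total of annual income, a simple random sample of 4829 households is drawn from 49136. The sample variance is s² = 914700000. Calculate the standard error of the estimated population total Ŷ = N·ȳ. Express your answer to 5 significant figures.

2.0307 × 10^7

Var(Ŷ) = N²·Var(ȳ) = N²·(1 − n/N)·s²/n.
f = 4829/49136 = 0.09827825; Var(ȳ) = 0.90172175·914700000/4829 = 170802.42.
Var(Ŷ) = 49136² · 170802.42 = 4.1237622 × 10^14.
SE(Ŷ) = √(4.1237622 × 10^14) = 2.0307 × 10^7.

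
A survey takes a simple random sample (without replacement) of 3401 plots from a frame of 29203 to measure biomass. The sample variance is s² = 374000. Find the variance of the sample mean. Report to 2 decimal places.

97.16

Under SRS without replacement, Var(ȳ) = (1 − f)·s²/n with f = n/N = 3401/29203 = 0.11646064.
Var(ȳ) = (1 − 0.11646064)·374000/3401 = 0.88353936·109.96766 = 97.160753.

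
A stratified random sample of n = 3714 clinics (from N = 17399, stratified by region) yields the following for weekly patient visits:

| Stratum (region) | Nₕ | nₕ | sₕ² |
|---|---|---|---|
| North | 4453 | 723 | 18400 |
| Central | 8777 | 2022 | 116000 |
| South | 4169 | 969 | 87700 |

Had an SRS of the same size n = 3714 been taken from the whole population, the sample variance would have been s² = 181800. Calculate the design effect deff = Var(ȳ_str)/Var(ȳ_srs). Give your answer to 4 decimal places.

0.4317

Var(ȳ_str) = Σ Wₕ²(1−fₕ)sₕ²/nₕ with Wₕ = Nₕ/17399:
  North: (4453/17399)²·(1−723/4453)·18400/723 = 1.3963442
  Central: (8777/17399)²·(1−2022/8777)·116000/2022 = 11.235689
  South: (4169/17399)²·(1−969/4169)·87700/969 = 3.9884956
  → Var(ȳ_str) = 16.620529.
Var(ȳ_srs) = (1 − 3714/17399)·181800/3714 = 38.501043.
deff = 16.620529 / 38.501043 = 0.4317.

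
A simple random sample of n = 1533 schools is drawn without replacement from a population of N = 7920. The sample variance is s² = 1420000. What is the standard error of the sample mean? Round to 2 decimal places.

27.33

Under SRS without replacement, Var(ȳ) = (1 − f)·s²/n with f = n/N = 1533/7920 = 0.19356061.
Var(ȳ) = (1 − 0.19356061)·1420000/1533 = 0.80643939·926.28832 = 746.99539.
SE(ȳ) = √(746.99539) = 27.33.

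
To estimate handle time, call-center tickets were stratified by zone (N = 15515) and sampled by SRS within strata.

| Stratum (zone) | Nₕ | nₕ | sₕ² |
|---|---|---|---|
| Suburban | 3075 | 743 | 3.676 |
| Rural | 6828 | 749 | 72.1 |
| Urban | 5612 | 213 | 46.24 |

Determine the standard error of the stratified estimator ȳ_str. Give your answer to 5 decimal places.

Var(ȳ_str) = Σₕ Wₕ²(1 − fₕ)sₕ²/nₕ with Wₕ = Nₕ/N, N = 15515.
Suburban: Wₕ = 0.19819529; term = 0.19819529²·(1 − 0.24162602)·3.676/743 = 1.4738619 × 10^-4.
Rural: Wₕ = 0.44009024; term = 0.44009024²·(1 − 0.10969537)·72.1/749 = 0.016598756.
Urban: Wₕ = 0.36171447; term = 0.36171447²·(1 − 0.03795438)·46.24/213 = 0.027325345.
Sum = 0.044071487.
SE = √(0.044071487) = 0.20993.

0.20993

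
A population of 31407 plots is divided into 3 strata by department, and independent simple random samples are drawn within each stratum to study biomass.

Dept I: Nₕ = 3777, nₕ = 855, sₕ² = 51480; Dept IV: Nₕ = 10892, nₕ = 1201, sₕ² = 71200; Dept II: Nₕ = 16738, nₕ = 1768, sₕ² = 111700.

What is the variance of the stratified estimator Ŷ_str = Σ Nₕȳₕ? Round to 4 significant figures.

2.275 × 10^10

Var(Ŷ_str) = Σₕ Nₕ²(1 − fₕ)sₕ²/nₕ.
Dept I: 3777²·(1 − 855/3777)·51480/855 = 6.6450709 × 10^8.
Dept IV: 10892²·(1 − 1201/10892)·71200/1201 = 6.257678 × 10^9.
Dept II: 16738²·(1 − 1768/16738)·111700/1768 = 1.583056 × 10^10.
Sum = 2.2752745 × 10^10.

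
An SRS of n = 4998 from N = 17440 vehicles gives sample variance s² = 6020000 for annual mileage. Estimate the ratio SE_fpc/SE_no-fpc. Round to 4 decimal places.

f = n/N = 4998/17440 = 0.28658257.
SE_no-fpc = √(s²/n) = 34.705645; SE_fpc = √((1−f)s²/n) = 29.31379.
Ratio = √(1−f) = 0.84464042.

0.8446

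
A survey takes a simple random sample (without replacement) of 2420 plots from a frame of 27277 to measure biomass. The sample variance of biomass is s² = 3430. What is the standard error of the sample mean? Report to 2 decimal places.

1.14

Under SRS without replacement, Var(ȳ) = (1 − f)·s²/n with f = n/N = 2420/27277 = 0.08871943.
Var(ȳ) = (1 − 0.08871943)·3430/2420 = 0.91128057·1.4173554 = 1.2916084.
SE(ȳ) = √(1.2916084) = 1.14.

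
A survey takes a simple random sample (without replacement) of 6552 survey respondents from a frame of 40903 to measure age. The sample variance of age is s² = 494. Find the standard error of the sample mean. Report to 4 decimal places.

0.2516

Under SRS without replacement, Var(ȳ) = (1 − f)·s²/n with f = n/N = 6552/40903 = 0.16018385.
Var(ȳ) = (1 − 0.16018385)·494/6552 = 0.83981615·0.075396825 = 0.063319472.
SE(ȳ) = √(0.063319472) = 0.2516.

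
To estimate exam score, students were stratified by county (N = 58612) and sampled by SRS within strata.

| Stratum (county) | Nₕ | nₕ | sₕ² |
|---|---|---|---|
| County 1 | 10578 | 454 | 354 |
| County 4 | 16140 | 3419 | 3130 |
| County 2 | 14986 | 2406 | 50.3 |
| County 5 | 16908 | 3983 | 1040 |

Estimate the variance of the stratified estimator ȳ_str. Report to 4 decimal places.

Var(ȳ_str) = Σₕ Wₕ²(1 − fₕ)sₕ²/nₕ with Wₕ = Nₕ/N, N = 58612.
County 1: Wₕ = 0.18047499; term = 0.18047499²·(1 − 0.04291927)·354/454 = 0.024306925.
County 4: Wₕ = 0.27537023; term = 0.27537023²·(1 − 0.21183395)·3130/3419 = 0.054713807.
County 2: Wₕ = 0.25568143; term = 0.25568143²·(1 − 0.16054985)·50.3/2406 = 0.00114727.
County 5: Wₕ = 0.28847335; term = 0.28847335²·(1 − 0.23556896)·1040/3983 = 0.016610119.
Sum = 0.096778121.

0.0968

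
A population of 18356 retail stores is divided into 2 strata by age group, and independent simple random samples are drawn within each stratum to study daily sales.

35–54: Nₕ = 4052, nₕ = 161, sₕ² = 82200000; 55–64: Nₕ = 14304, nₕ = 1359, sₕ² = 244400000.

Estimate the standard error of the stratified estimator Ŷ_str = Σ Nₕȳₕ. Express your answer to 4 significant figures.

6.430 × 10^6

Var(Ŷ_str) = Σₕ Nₕ²(1 − fₕ)sₕ²/nₕ.
35–54: 4052²·(1 − 161/4052)·82200000/161 = 8.0496428 × 10^12.
55–64: 14304²·(1 − 1359/14304)·244400000/1359 = 3.3299775 × 10^13.
Sum = 4.1349418 × 10^13.
SE = √(4.1349418 × 10^13) = 6.430 × 10^6.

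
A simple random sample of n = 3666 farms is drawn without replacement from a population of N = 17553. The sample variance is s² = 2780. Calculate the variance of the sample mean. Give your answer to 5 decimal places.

0.59994

Under SRS without replacement, Var(ȳ) = (1 − f)·s²/n with f = n/N = 3666/17553 = 0.20885319.
Var(ȳ) = (1 − 0.20885319)·2780/3666 = 0.79114681·0.75831969 = 0.59994221.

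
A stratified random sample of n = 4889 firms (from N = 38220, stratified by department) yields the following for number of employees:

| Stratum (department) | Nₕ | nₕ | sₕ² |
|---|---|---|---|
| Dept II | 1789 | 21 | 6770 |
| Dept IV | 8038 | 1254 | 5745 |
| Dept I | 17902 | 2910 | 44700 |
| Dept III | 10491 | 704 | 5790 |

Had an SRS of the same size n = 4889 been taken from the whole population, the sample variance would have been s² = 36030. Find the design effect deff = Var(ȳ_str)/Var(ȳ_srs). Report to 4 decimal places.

Var(ȳ_str) = Σ Wₕ²(1−fₕ)sₕ²/nₕ with Wₕ = Nₕ/38220:
  Dept II: (1789/38220)²·(1−21/1789)·6770/21 = 0.69804048
  Dept IV: (8038/38220)²·(1−1254/8038)·5745/1254 = 0.17101924
  Dept I: (17902/38220)²·(1−2910/17902)·44700/2910 = 2.8222423
  Dept III: (10491/38220)²·(1−704/10491)·5790/704 = 0.57808409
  → Var(ȳ_str) = 4.2693861.
Var(ȳ_srs) = (1 − 4889/38220)·36030/4889 = 6.4269051.
deff = 4.2693861 / 6.4269051 = 0.6643.

0.6643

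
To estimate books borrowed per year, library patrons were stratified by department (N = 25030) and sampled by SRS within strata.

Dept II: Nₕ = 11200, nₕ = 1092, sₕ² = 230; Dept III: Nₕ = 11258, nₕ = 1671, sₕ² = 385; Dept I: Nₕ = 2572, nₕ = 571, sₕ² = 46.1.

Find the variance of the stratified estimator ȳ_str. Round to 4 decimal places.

0.0784

Var(ȳ_str) = Σₕ Wₕ²(1 − fₕ)sₕ²/nₕ with Wₕ = Nₕ/N, N = 25030.
Dept II: Wₕ = 0.44746304; term = 0.44746304²·(1 − 0.09750000)·230/1092 = 0.038059822.
Dept III: Wₕ = 0.44978026; term = 0.44978026²·(1 − 0.14842778)·385/1671 = 0.039692326.
Dept I: Wₕ = 0.10275669; term = 0.10275669²·(1 − 0.22200622)·46.1/571 = 6.6322543 × 10^-4.
Sum = 0.078415373.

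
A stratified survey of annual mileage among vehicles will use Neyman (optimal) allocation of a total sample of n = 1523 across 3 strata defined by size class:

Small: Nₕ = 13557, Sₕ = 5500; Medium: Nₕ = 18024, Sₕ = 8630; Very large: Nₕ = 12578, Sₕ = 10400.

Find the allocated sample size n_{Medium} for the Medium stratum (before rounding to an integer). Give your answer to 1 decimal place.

656.4

Neyman allocation: nₕ = n·NₕSₕ / Σⱼ NⱼSⱼ.
Σ NⱼSⱼ = 13557·5500 + 18024·8630 + 12578·10400 = 3.6092182 × 10^8.
n_{Medium} = 1523·18024·8630 / (3.6092182 × 10^8) = 656.4.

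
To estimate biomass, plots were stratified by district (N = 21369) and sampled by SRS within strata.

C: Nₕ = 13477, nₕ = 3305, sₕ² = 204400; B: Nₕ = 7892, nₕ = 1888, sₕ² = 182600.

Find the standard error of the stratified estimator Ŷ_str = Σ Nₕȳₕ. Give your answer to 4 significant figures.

Var(Ŷ_str) = Σₕ Nₕ²(1 − fₕ)sₕ²/nₕ.
C: 13477²·(1 − 3305/13477)·204400/3305 = 8.4783044 × 10^9.
B: 7892²·(1 − 1888/7892)·182600/1888 = 4.582754 × 10^9.
Sum = 1.3061058 × 10^10.
SE = √(1.3061058 × 10^10) = 114300.

114300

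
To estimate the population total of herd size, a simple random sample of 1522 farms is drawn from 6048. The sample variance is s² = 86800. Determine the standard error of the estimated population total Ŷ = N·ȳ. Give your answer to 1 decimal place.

39510.8

Var(Ŷ) = N²·Var(ȳ) = N²·(1 − n/N)·s²/n.
f = 1522/6048 = 0.25165344; Var(ȳ) = 0.74834656·86800/1522 = 42.678372.
Var(Ŷ) = 6048² · 42.678372 = 1.5611025 × 10^9.
SE(Ŷ) = √(1.5611025 × 10^9) = 39510.8.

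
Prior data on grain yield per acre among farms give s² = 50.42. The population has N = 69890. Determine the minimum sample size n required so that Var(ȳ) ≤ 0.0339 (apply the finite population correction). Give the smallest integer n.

1457

Without fpc, n₀ = s²/D = 50.42/0.0339 = 1487.3156.
With fpc, (1 − n/N)·s²/n ≤ D requires n ≥ n₀/(1 + n₀/N) = 1487.3156/(1 + 1487.3156/69890) = 1456.3239.
Rounding up, n = 1457.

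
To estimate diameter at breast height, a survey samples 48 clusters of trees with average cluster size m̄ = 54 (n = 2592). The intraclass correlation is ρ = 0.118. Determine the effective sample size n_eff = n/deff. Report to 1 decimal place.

deff = 1 + (54 − 1)·0.118 = 1 + 6.254 = 7.254.
n_eff = 2592 / 7.254 = 357.3.

357.3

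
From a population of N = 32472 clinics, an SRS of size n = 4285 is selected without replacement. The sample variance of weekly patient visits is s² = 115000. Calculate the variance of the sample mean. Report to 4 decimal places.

23.2963

Under SRS without replacement, Var(ȳ) = (1 − f)·s²/n with f = n/N = 4285/32472 = 0.13195984.
Var(ȳ) = (1 − 0.13195984)·115000/4285 = 0.86804016·26.837806 = 23.296294.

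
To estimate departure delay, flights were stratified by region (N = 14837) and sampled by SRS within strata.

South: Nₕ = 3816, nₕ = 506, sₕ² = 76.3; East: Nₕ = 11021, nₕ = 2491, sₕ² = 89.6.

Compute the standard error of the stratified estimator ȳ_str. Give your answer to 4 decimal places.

Var(ȳ_str) = Σₕ Wₕ²(1 − fₕ)sₕ²/nₕ with Wₕ = Nₕ/N, N = 14837.
South: Wₕ = 0.25719485; term = 0.25719485²·(1 − 0.13259958)·76.3/506 = 0.0086520334.
East: Wₕ = 0.74280515; term = 0.74280515²·(1 − 0.22602305)·89.6/2491 = 0.015360739.
Sum = 0.024012772.
SE = √(0.024012772) = 0.1550.

0.1550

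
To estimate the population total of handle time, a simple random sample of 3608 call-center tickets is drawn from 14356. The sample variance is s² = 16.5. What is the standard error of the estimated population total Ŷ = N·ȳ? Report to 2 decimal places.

Var(Ŷ) = N²·Var(ȳ) = N²·(1 − n/N)·s²/n.
f = 3608/14356 = 0.25132349; Var(ȳ) = 0.74867651·16.5/3608 = 0.0034238255.
Var(Ŷ) = 14356² · 0.0034238255 = 705632.41.
SE(Ŷ) = √(705632.41) = 840.02.

840.02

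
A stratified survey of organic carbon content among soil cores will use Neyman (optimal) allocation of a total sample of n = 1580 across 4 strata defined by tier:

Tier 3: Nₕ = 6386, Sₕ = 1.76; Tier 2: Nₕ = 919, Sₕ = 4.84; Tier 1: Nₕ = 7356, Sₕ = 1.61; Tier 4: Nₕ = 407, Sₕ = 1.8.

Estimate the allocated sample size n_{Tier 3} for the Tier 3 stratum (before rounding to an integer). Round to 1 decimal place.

628.3

Neyman allocation: nₕ = n·NₕSₕ / Σⱼ NⱼSⱼ.
Σ NⱼSⱼ = 6386·1.76 + 919·4.84 + 7356·1.61 + 407·1.8 = 28263.08.
n_{Tier 3} = 1580·6386·1.76 / 28263.08 = 628.3.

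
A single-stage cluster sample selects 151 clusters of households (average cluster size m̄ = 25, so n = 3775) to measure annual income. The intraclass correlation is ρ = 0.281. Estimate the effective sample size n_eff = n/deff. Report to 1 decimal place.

deff = 1 + (25 − 1)·0.281 = 1 + 6.744 = 7.744.
n_eff = 3775 / 7.744 = 487.5.

487.5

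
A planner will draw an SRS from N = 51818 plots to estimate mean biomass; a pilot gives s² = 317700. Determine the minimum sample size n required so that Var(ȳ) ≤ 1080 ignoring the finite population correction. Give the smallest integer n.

Without fpc, n₀ = s²/D = 317700/1080 = 294.1667.
Rounding up, n = 295.

295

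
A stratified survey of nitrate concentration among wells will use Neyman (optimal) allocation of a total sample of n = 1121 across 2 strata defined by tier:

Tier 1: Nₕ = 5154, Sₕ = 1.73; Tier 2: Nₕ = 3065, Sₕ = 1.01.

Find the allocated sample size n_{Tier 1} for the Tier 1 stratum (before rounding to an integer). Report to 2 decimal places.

832.11

Neyman allocation: nₕ = n·NₕSₕ / Σⱼ NⱼSⱼ.
Σ NⱼSⱼ = 5154·1.73 + 3065·1.01 = 12012.07.
n_{Tier 1} = 1121·5154·1.73 / 12012.07 = 832.11.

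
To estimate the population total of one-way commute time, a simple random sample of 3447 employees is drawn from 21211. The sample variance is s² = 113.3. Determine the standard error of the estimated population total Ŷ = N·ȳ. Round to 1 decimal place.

3519.2

Var(Ŷ) = N²·Var(ȳ) = N²·(1 − n/N)·s²/n.
f = 3447/21211 = 0.16251002; Var(ȳ) = 0.83748998·113.3/3447 = 0.027527594.
Var(Ŷ) = 21211² · 0.027527594 = 1.2384844 × 10^7.
SE(Ŷ) = √(1.2384844 × 10^7) = 3519.2.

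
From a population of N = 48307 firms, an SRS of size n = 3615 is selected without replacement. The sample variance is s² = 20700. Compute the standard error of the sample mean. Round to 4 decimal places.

2.3017

Under SRS without replacement, Var(ȳ) = (1 − f)·s²/n with f = n/N = 3615/48307 = 0.07483388.
Var(ȳ) = (1 − 0.07483388)·20700/3615 = 0.92516612·5.7261411 = 5.2976318.
SE(ȳ) = √(5.2976318) = 2.3017.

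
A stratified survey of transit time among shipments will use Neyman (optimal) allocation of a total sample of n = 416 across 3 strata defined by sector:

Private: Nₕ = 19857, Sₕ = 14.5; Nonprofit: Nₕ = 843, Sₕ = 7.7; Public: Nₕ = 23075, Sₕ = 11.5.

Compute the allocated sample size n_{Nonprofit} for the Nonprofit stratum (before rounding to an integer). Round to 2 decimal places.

Neyman allocation: nₕ = n·NₕSₕ / Σⱼ NⱼSⱼ.
Σ NⱼSⱼ = 19857·14.5 + 843·7.7 + 23075·11.5 = 559780.1.
n_{Nonprofit} = 416·843·7.7 / 559780.1 = 4.82.

4.82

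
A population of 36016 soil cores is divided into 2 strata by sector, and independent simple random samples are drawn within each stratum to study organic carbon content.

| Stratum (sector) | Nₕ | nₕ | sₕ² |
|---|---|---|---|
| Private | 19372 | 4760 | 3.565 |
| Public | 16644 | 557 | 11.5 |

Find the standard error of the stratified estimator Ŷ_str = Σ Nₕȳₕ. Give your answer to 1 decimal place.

2395.8

Var(Ŷ_str) = Σₕ Nₕ²(1 − fₕ)sₕ²/nₕ.
Private: 19372²·(1 − 4760/19372)·3.565/4760 = 212000.41.
Public: 16644²·(1 − 557/16644)·11.5/557 = 5.5280939 × 10^6.
Sum = 5.7400943 × 10^6.
SE = √(5.7400943 × 10^6) = 2395.8.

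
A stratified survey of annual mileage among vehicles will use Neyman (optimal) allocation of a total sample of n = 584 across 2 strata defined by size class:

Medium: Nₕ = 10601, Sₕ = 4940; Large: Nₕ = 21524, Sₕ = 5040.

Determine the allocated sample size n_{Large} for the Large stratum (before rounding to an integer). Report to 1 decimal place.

393.9

Neyman allocation: nₕ = n·NₕSₕ / Σⱼ NⱼSⱼ.
Σ NⱼSⱼ = 10601·4940 + 21524·5040 = 1.608499 × 10^8.
n_{Large} = 584·21524·5040 / (1.608499 × 10^8) = 393.9.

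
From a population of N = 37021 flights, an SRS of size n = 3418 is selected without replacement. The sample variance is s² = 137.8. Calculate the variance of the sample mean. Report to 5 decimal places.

Under SRS without replacement, Var(ȳ) = (1 − f)·s²/n with f = n/N = 3418/37021 = 0.09232598.
Var(ȳ) = (1 − 0.09232598)·137.8/3418 = 0.90767402·0.040315974 = 0.036593763.

0.03659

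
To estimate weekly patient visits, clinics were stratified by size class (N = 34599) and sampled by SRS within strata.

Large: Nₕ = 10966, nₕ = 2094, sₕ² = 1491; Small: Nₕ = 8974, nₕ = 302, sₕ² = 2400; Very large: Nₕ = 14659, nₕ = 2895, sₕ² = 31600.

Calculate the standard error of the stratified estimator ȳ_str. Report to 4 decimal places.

1.4652

Var(ȳ_str) = Σₕ Wₕ²(1 − fₕ)sₕ²/nₕ with Wₕ = Nₕ/N, N = 34599.
Large: Wₕ = 0.31694558; term = 0.31694558²·(1 − 0.19095386)·1491/2094 = 0.057868689.
Small: Wₕ = 0.25937166; term = 0.25937166²·(1 − 0.03365277)·2400/302 = 0.51663347.
Very large: Wₕ = 0.42368277; term = 0.42368277²·(1 − 0.19748960)·31600/2895 = 1.572428.
Sum = 2.1469302.
SE = √(2.1469302) = 1.4652.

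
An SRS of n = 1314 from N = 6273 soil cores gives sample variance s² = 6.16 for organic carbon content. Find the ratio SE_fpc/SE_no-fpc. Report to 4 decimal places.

f = n/N = 1314/6273 = 0.20946915.
SE_no-fpc = √(s²/n) = 0.068468793; SE_fpc = √((1−f)s²/n) = 0.060876838.
Ratio = √(1−f) = 0.88911802.

0.8891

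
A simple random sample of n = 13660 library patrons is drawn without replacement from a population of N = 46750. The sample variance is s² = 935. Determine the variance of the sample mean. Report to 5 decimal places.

Under SRS without replacement, Var(ȳ) = (1 − f)·s²/n with f = n/N = 13660/46750 = 0.29219251.
Var(ȳ) = (1 − 0.29219251)·935/13660 = 0.70780749·0.068448023 = 0.048448023.

0.04845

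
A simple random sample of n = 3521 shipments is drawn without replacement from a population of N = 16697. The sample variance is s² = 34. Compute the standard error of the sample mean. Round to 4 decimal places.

Under SRS without replacement, Var(ȳ) = (1 − f)·s²/n with f = n/N = 3521/16697 = 0.21087621.
Var(ȳ) = (1 − 0.21087621)·34/3521 = 0.78912379·0.0096563476 = 0.0076200537.
SE(ȳ) = √(0.0076200537) = 0.0873.

0.0873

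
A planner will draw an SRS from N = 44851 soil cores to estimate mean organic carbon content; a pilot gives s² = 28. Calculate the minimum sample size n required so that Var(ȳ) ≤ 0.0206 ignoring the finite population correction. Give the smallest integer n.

Without fpc, n₀ = s²/D = 28/0.0206 = 1359.2233.
Rounding up, n = 1360.

1360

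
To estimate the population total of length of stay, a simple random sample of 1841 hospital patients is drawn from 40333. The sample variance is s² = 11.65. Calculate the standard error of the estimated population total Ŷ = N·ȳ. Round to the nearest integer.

3134

Var(Ŷ) = N²·Var(ȳ) = N²·(1 − n/N)·s²/n.
f = 1841/40333 = 0.04564501; Var(ȳ) = 0.95435499·11.65/1841 = 0.0060392372.
Var(Ŷ) = 40333² · 0.0060392372 = 9.8243345 × 10^6.
SE(Ŷ) = √(9.8243345 × 10^6) = 3134.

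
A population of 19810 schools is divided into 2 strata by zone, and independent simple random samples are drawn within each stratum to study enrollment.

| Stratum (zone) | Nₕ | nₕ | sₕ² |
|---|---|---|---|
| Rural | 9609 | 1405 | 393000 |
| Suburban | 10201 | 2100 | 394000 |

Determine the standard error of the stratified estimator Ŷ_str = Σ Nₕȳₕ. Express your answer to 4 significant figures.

193800

Var(Ŷ_str) = Σₕ Nₕ²(1 − fₕ)sₕ²/nₕ.
Rural: 9609²·(1 − 1405/9609)·393000/1405 = 2.2050583 × 10^10.
Suburban: 10201²·(1 − 2100/10201)·394000/2100 = 1.5504519 × 10^10.
Sum = 3.7555102 × 10^10.
SE = √(3.7555102 × 10^10) = 193800.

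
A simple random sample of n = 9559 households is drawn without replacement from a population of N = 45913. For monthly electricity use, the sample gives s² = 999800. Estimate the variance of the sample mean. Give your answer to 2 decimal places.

Under SRS without replacement, Var(ȳ) = (1 − f)·s²/n with f = n/N = 9559/45913 = 0.20819811.
Var(ȳ) = (1 − 0.20819811)·999800/9559 = 0.79180189·104.59253 = 82.816563.

82.82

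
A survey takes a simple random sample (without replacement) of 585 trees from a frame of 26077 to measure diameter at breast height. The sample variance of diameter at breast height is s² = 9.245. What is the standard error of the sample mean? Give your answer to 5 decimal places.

Under SRS without replacement, Var(ȳ) = (1 − f)·s²/n with f = n/N = 585/26077 = 0.02243356.
Var(ȳ) = (1 − 0.02243356)·9.245/585 = 0.97756644·0.015803419 = 0.015448892.
SE(ȳ) = √(0.015448892) = 0.12429.

0.12429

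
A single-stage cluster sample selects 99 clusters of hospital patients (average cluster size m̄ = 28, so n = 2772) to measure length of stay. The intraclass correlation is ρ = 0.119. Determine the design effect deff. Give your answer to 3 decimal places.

deff = 1 + (28 − 1)·0.119 = 1 + 3.213 = 4.213.

4.213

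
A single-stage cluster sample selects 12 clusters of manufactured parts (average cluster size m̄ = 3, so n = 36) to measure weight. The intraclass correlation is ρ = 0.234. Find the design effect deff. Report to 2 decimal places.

deff = 1 + (3 − 1)·0.234 = 1 + 0.468 = 1.468.

1.47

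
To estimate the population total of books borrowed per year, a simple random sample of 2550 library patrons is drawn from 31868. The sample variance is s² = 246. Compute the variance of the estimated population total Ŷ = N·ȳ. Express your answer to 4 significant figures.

Var(Ŷ) = N²·Var(ȳ) = N²·(1 − n/N)·s²/n.
f = 2550/31868 = 0.08001757; Var(ȳ) = 0.91998243·246/2550 = 0.088751246.
Var(Ŷ) = 31868² · 0.088751246 = 9.0133052 × 10^7.

9.013 × 10^7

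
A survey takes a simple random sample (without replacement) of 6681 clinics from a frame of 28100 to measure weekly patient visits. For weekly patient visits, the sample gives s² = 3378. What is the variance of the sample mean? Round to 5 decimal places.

Under SRS without replacement, Var(ȳ) = (1 − f)·s²/n with f = n/N = 6681/28100 = 0.23775801.
Var(ȳ) = (1 − 0.23775801)·3378/6681 = 0.76224199·0.50561293 = 0.38539941.

0.38540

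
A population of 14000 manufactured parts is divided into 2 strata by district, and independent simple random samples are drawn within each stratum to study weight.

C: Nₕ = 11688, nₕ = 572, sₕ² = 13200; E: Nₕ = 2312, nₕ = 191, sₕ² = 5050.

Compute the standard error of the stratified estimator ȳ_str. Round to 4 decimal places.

3.9948

Var(ȳ_str) = Σₕ Wₕ²(1 − fₕ)sₕ²/nₕ with Wₕ = Nₕ/N, N = 14000.
C: Wₕ = 0.83485714; term = 0.83485714²·(1 − 0.04893908)·13200/572 = 15.297152.
E: Wₕ = 0.16514286; term = 0.16514286²·(1 − 0.08261246)·5050/191 = 0.6615009.
Sum = 15.958653.
SE = √(15.958653) = 3.9948.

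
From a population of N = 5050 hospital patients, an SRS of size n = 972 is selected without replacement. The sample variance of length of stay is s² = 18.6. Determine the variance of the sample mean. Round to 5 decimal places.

0.01545

Under SRS without replacement, Var(ȳ) = (1 − f)·s²/n with f = n/N = 972/5050 = 0.19247525.
Var(ȳ) = (1 − 0.19247525)·18.6/972 = 0.80752475·0.019135802 = 0.015452634.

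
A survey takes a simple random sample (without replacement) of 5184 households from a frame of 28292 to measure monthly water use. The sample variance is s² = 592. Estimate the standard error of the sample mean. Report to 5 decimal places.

Under SRS without replacement, Var(ȳ) = (1 − f)·s²/n with f = n/N = 5184/28292 = 0.18323201.
Var(ȳ) = (1 − 0.18323201)·592/5184 = 0.81676799·0.11419753 = 0.093272888.
SE(ȳ) = √(0.093272888) = 0.30541.

0.30541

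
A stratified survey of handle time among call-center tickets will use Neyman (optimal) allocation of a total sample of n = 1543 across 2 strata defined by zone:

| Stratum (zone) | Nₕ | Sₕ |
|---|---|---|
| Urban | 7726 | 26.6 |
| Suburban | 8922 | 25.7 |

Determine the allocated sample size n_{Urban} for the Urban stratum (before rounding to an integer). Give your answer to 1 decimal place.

729.3

Neyman allocation: nₕ = n·NₕSₕ / Σⱼ NⱼSⱼ.
Σ NⱼSⱼ = 7726·26.6 + 8922·25.7 = 434807.
n_{Urban} = 1543·7726·26.6 / 434807 = 729.3.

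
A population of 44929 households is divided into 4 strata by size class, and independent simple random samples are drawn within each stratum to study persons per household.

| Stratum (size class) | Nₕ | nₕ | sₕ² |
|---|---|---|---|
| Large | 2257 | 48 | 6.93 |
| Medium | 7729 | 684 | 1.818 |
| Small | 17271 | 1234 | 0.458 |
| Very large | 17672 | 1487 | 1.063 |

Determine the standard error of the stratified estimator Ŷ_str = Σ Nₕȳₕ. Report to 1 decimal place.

Var(Ŷ_str) = Σₕ Nₕ²(1 − fₕ)sₕ²/nₕ.
Large: 2257²·(1 − 48/2257)·6.93/48 = 719812.31.
Medium: 7729²·(1 − 684/7729)·1.818/684 = 144724.51.
Small: 17271²·(1 − 1234/17271)·0.458/1234 = 102799.48.
Very large: 17672²·(1 − 1487/17672)·1.063/1487 = 204465.81.
Sum = 1.1718021 × 10^6.
SE = √(1.1718021 × 10^6) = 1082.5.

1082.5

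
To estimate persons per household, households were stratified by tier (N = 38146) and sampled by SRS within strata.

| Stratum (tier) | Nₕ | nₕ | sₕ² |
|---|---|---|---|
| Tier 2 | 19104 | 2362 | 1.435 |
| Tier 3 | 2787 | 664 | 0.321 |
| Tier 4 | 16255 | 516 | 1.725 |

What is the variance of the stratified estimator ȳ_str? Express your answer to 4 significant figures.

7.233 × 10^-4

Var(ȳ_str) = Σₕ Wₕ²(1 − fₕ)sₕ²/nₕ with Wₕ = Nₕ/N, N = 38146.
Tier 2: Wₕ = 0.50081267; term = 0.50081267²·(1 − 0.12363903)·1.435/2362 = 1.3353824 × 10^-4.
Tier 3: Wₕ = 0.07306140; term = 0.07306140²·(1 − 0.23824901)·0.321/664 = 1.9657392 × 10^-6.
Tier 4: Wₕ = 0.42612594; term = 0.42612594²·(1 − 0.03174408)·1.725/516 = 5.877674 × 10^-4.
Sum = 7.2327138 × 10^-4.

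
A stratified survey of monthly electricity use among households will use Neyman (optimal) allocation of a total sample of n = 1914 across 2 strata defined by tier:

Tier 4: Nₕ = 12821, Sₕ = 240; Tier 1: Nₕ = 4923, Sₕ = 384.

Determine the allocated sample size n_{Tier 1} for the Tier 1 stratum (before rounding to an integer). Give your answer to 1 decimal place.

728.4

Neyman allocation: nₕ = n·NₕSₕ / Σⱼ NⱼSⱼ.
Σ NⱼSⱼ = 12821·240 + 4923·384 = 4.967472 × 10^6.
n_{Tier 1} = 1914·4923·384 / (4.967472 × 10^6) = 728.4.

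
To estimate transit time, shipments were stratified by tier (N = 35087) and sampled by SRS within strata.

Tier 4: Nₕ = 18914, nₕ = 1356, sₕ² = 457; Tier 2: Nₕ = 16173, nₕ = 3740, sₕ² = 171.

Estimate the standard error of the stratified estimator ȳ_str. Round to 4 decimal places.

0.3137

Var(ȳ_str) = Σₕ Wₕ²(1 − fₕ)sₕ²/nₕ with Wₕ = Nₕ/N, N = 35087.
Tier 4: Wₕ = 0.53906005; term = 0.53906005²·(1 − 0.07169293)·457/1356 = 0.090912263.
Tier 2: Wₕ = 0.46093995; term = 0.46093995²·(1 − 0.23124961)·171/3740 = 0.007467901.
Sum = 0.098380164.
SE = √(0.098380164) = 0.3137.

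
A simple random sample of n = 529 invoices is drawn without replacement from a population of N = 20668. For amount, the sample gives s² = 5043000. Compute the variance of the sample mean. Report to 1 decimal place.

Under SRS without replacement, Var(ȳ) = (1 − f)·s²/n with f = n/N = 529/20668 = 0.02559512.
Var(ȳ) = (1 − 0.02559512)·5043000/529 = 0.97440488·9533.0813 = 9289.0809.

9289.1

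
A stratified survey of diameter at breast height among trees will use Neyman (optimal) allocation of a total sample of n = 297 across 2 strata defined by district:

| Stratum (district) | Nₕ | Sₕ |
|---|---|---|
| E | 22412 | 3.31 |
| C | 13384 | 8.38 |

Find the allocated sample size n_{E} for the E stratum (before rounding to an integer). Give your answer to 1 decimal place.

Neyman allocation: nₕ = n·NₕSₕ / Σⱼ NⱼSⱼ.
Σ NⱼSⱼ = 22412·3.31 + 13384·8.38 = 186341.64.
n_{E} = 297·22412·3.31 / 186341.64 = 118.2.

118.2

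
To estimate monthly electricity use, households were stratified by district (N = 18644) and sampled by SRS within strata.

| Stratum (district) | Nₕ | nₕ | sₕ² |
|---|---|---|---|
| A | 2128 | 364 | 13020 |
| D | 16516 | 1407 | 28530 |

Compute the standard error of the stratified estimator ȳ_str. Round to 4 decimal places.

Var(ȳ_str) = Σₕ Wₕ²(1 − fₕ)sₕ²/nₕ with Wₕ = Nₕ/N, N = 18644.
A: Wₕ = 0.11413860; term = 0.11413860²·(1 − 0.17105263)·13020/364 = 0.38627946.
D: Wₕ = 0.88586140; term = 0.88586140²·(1 − 0.08519012)·28530/1407 = 14.55694.
Sum = 14.943219.
SE = √(14.943219) = 3.8656.

3.8656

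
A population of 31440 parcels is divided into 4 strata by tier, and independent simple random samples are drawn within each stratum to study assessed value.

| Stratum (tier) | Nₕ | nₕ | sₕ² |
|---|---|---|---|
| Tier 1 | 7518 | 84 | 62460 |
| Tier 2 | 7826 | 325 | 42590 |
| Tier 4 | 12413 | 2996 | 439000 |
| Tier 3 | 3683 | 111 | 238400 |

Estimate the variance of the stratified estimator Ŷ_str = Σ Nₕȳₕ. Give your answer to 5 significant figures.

9.4633 × 10^10

Var(Ŷ_str) = Σₕ Nₕ²(1 − fₕ)sₕ²/nₕ.
Tier 1: 7518²·(1 − 84/7518)·62460/84 = 4.1557324 × 10^10.
Tier 2: 7826²·(1 − 325/7826)·42590/325 = 7.6927796 × 10^9.
Tier 4: 12413²·(1 − 2996/12413)·439000/2996 = 1.7128212 × 10^10.
Tier 3: 3683²·(1 − 111/3683)·238400/111 = 2.8255073 × 10^10.
Sum = 9.4633389 × 10^10.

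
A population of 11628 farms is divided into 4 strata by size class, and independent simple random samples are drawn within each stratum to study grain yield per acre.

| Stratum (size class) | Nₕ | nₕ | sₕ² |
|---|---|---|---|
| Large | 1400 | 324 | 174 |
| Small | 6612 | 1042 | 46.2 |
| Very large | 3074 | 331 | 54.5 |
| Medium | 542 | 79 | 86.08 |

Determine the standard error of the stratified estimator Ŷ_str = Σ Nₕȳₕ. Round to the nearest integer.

2026

Var(Ŷ_str) = Σₕ Nₕ²(1 − fₕ)sₕ²/nₕ.
Large: 1400²·(1 − 324/1400)·174/324 = 808992.59.
Small: 6612²·(1 − 1042/6612)·46.2/1042 = 1.6329102 × 10^6.
Very large: 3074²·(1 − 331/3074)·54.5/331 = 1.3883475 × 10^6.
Medium: 542²·(1 − 79/542)·86.08/79 = 273435.84.
Sum = 4.1036861 × 10^6.
SE = √(4.1036861 × 10^6) = 2026.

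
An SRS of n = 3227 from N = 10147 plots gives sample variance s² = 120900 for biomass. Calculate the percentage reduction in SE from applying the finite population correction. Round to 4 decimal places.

17.4182

f = n/N = 3227/10147 = 0.31802503.
SE_no-fpc = √(s²/n) = 6.1208772; SE_fpc = √((1−f)s²/n) = 5.0547291.
Ratio = √(1−f) = 0.82581776. Reduction = 100·(1 − 0.82581776) = 17.4182%.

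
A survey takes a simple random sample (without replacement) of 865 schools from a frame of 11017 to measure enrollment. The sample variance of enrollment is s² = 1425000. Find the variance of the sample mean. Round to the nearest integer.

Under SRS without replacement, Var(ȳ) = (1 − f)·s²/n with f = n/N = 865/11017 = 0.07851502.
Var(ȳ) = (1 − 0.07851502)·1425000/865 = 0.92148498·1647.3988 = 1518.0533.

1518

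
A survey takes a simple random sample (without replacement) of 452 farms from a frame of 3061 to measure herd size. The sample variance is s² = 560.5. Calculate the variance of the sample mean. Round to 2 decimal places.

1.06

Under SRS without replacement, Var(ȳ) = (1 − f)·s²/n with f = n/N = 452/3061 = 0.14766416.
Var(ȳ) = (1 − 0.14766416)·560.5/452 = 0.85233584·1.2400442 = 1.0569342.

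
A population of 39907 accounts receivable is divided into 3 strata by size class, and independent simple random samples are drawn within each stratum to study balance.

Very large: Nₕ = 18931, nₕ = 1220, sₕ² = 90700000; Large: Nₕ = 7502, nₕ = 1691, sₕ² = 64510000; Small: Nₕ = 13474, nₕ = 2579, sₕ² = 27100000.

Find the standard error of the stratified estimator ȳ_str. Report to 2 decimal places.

Var(ȳ_str) = Σₕ Wₕ²(1 − fₕ)sₕ²/nₕ with Wₕ = Nₕ/N, N = 39907.
Very large: Wₕ = 0.47437793; term = 0.47437793²·(1 − 0.06444456)·90700000/1220 = 15651.859.
Large: Wₕ = 0.18798707; term = 0.18798707²·(1 − 0.22540656)·64510000/1691 = 1044.271.
Small: Wₕ = 0.33763500; term = 0.33763500²·(1 − 0.19140567)·27100000/2579 = 968.59799.
Sum = 17664.728.
SE = √(17664.728) = 132.91.

132.91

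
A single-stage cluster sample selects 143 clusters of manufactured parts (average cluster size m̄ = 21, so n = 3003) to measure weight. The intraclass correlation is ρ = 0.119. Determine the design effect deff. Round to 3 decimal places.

deff = 1 + (21 − 1)·0.119 = 1 + 2.38 = 3.38.

3.380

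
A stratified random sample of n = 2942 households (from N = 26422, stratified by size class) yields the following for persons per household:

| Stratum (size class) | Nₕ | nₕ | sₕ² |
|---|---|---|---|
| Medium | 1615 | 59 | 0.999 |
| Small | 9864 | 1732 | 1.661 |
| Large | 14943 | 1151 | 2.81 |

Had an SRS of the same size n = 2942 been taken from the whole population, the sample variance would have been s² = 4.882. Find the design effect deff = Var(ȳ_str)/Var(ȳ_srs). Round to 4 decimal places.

0.6048

Var(ȳ_str) = Σ Wₕ²(1−fₕ)sₕ²/nₕ with Wₕ = Nₕ/26422:
  Medium: (1615/26422)²·(1−59/1615)·0.999/59 = 6.0948668 × 10^-5
  Small: (9864/26422)²·(1−1732/9864)·1.661/1732 = 1.1018965 × 10^-4
  Large: (14943/26422)²·(1−1151/14943)·2.81/1151 = 7.2071683 × 10^-4
  → Var(ȳ_str) = 8.9185515 × 10^-4.
Var(ȳ_srs) = (1 − 2942/26422)·4.882/2942 = 0.0014746451.
deff = (8.9185515 × 10^-4) / 0.0014746451 = 0.6048.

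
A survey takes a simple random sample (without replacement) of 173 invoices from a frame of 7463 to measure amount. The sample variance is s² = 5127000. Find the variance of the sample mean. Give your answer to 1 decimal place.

28948.8

Under SRS without replacement, Var(ȳ) = (1 − f)·s²/n with f = n/N = 173/7463 = 0.02318103.
Var(ȳ) = (1 − 0.02318103)·5127000/173 = 0.97681897·29635.838 = 28948.849.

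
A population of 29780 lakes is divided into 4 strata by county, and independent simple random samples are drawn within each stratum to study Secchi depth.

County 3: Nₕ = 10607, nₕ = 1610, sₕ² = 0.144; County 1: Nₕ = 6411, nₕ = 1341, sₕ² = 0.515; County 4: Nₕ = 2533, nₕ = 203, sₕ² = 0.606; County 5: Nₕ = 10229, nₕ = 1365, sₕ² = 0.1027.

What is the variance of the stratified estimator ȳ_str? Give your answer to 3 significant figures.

Var(ȳ_str) = Σₕ Wₕ²(1 − fₕ)sₕ²/nₕ with Wₕ = Nₕ/N, N = 29780.
County 3: Wₕ = 0.35617864; term = 0.35617864²·(1 − 0.15178656)·0.144/1610 = 9.6244854 × 10^-6.
County 1: Wₕ = 0.21527871; term = 0.21527871²·(1 − 0.20917174)·0.515/1341 = 1.4075467 × 10^-5.
County 4: Wₕ = 0.08505709; term = 0.08505709²·(1 − 0.08014212)·0.606/203 = 1.986636 × 10^-5.
County 5: Wₕ = 0.34348556; term = 0.34348556²·(1 − 0.13344413)·0.1027/1365 = 7.6922135 × 10^-6.
Sum = 5.1258526 × 10^-5.

5.13 × 10^-5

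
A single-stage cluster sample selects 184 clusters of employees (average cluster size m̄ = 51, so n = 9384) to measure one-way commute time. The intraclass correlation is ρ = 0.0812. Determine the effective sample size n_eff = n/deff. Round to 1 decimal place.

1854.5

deff = 1 + (51 − 1)·0.0812 = 1 + 4.06 = 5.06.
n_eff = 9384 / 5.06 = 1854.5.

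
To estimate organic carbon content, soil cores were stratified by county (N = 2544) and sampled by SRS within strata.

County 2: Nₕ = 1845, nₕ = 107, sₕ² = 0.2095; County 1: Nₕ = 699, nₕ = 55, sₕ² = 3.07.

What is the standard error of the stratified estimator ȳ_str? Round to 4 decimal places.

Var(ȳ_str) = Σₕ Wₕ²(1 − fₕ)sₕ²/nₕ with Wₕ = Nₕ/N, N = 2544.
County 2: Wₕ = 0.72523585; term = 0.72523585²·(1 − 0.05799458)·0.2095/107 = 9.7009034 × 10^-4.
County 1: Wₕ = 0.27476415; term = 0.27476415²·(1 − 0.07868383)·3.07/55 = 0.0038824379.
Sum = 0.0048525282.
SE = √(0.0048525282) = 0.0697.

0.0697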